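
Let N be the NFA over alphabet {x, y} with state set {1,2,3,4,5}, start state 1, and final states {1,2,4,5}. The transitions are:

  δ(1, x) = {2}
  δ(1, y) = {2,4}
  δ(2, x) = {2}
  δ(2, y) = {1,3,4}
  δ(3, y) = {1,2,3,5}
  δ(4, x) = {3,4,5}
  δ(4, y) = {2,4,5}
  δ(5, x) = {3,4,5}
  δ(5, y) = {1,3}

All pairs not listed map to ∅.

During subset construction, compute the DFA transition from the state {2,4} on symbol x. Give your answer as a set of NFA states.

δ(2,x) = {2}; δ(4,x) = {3,4,5}.
Union: {2,3,4,5}.

{2,3,4,5}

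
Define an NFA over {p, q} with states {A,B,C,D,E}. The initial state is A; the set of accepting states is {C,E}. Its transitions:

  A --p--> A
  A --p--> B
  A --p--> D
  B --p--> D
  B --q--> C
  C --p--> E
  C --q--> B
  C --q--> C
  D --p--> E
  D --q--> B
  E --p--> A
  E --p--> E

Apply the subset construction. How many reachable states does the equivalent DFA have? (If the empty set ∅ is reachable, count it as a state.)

Start state of the DFA: {A}.
{A} --p--> {A,B,D}  [new]
{A} --q--> ∅  [new]
{A,B,D} --p--> {A,B,D,E}  [new]
{A,B,D} --q--> {B,C}  [new]
∅ --p--> ∅  [seen]
∅ --q--> ∅  [seen]
{A,B,D,E} --p--> {A,B,D,E}  [seen]
{A,B,D,E} --q--> {B,C}  [seen]
{B,C} --p--> {D,E}  [new]
{B,C} --q--> {B,C}  [seen]
{D,E} --p--> {A,E}  [new]
{D,E} --q--> {B}  [new]
{A,E} --p--> {A,B,D,E}  [seen]
{A,E} --q--> ∅  [seen]
{B} --p--> {D}  [new]
{B} --q--> {C}  [new]
{D} --p--> {E}  [new]
{D} --q--> {B}  [seen]
{C} --p--> {E}  [seen]
{C} --q--> {B,C}  [seen]
{E} --p--> {A,E}  [seen]
{E} --q--> ∅  [seen]
Reachable DFA states: {A}, {A,B,D}, ∅, {A,B,D,E}, {B,C}, {D,E}, {A,E}, {B}, {D}, {C}, {E}.

11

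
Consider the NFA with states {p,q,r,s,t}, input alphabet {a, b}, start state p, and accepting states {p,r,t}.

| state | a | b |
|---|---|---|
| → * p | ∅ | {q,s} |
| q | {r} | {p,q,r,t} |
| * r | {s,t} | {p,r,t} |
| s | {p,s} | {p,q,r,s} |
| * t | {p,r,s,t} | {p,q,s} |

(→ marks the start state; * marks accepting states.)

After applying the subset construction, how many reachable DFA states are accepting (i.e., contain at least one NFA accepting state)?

Start state of the DFA: {p}.
{p} --a--> ∅  [new]
{p} --b--> {q,s}  [new]
∅ --a--> ∅  [seen]
∅ --b--> ∅  [seen]
{q,s} --a--> {p,r,s}  [new]
{q,s} --b--> {p,q,r,s,t}  [new]
{p,r,s} --a--> {p,s,t}  [new]
{p,r,s} --b--> {p,q,r,s,t}  [seen]
{p,q,r,s,t} --a--> {p,r,s,t}  [new]
{p,q,r,s,t} --b--> {p,q,r,s,t}  [seen]
{p,s,t} --a--> {p,r,s,t}  [seen]
{p,s,t} --b--> {p,q,r,s}  [new]
{p,r,s,t} --a--> {p,r,s,t}  [seen]
{p,r,s,t} --b--> {p,q,r,s,t}  [seen]
{p,q,r,s} --a--> {p,r,s,t}  [seen]
{p,q,r,s} --b--> {p,q,r,s,t}  [seen]
Reachable DFA states: {p}, ∅, {q,s}, {p,r,s}, {p,q,r,s,t}, {p,s,t}, {p,r,s,t}, {p,q,r,s}.
Accepting DFA states (contain an NFA accepting state): {p}, {p,r,s}, {p,q,r,s,t}, {p,s,t}, {p,r,s,t}, {p,q,r,s}.

6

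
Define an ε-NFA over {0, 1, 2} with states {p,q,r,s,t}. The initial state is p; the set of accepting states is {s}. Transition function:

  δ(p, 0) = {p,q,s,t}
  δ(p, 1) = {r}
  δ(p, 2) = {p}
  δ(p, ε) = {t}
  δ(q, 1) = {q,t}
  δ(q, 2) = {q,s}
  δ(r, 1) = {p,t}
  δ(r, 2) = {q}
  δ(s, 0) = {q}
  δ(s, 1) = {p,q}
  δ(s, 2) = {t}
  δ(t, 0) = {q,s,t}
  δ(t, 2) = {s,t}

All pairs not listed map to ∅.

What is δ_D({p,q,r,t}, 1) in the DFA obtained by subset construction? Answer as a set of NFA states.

δ(p,1) = {r}; δ(q,1) = {q,t}; δ(r,1) = {p,t}; δ(t,1) = ∅.
Union: {p,q,r,t}.

{p,q,r,t}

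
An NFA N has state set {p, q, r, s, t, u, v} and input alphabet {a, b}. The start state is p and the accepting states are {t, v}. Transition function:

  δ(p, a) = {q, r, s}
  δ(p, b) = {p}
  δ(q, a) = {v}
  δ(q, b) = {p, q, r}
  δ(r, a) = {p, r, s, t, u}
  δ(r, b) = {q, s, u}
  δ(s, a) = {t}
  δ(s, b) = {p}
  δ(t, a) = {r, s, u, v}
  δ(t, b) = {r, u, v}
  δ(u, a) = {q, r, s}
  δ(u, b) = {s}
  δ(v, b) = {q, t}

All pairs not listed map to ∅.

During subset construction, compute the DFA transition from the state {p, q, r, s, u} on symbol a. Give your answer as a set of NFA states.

{p, q, r, s, t, u, v}

δ(p,a) = {q, r, s}; δ(q,a) = {v}; δ(r,a) = {p, r, s, t, u}; δ(s,a) = {t}; δ(u,a) = {q, r, s}.
Union: {p, q, r, s, t, u, v}.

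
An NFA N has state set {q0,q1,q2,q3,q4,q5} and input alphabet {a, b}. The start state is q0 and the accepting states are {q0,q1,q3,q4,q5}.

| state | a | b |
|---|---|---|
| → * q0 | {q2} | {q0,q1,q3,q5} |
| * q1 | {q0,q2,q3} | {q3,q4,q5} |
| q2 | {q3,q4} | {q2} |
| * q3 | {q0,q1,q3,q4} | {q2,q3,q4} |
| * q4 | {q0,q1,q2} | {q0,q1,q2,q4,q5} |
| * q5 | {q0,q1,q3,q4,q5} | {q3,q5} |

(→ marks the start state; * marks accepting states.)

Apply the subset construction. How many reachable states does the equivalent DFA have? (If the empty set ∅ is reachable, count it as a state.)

Start state of the DFA: {q0}.
{q0} --a--> {q2}  [new]
{q0} --b--> {q0,q1,q3,q5}  [new]
{q2} --a--> {q3,q4}  [new]
{q2} --b--> {q2}  [seen]
{q0,q1,q3,q5} --a--> {q0,q1,q2,q3,q4,q5}  [new]
{q0,q1,q3,q5} --b--> {q0,q1,q2,q3,q4,q5}  [seen]
{q3,q4} --a--> {q0,q1,q2,q3,q4}  [new]
{q3,q4} --b--> {q0,q1,q2,q3,q4,q5}  [seen]
{q0,q1,q2,q3,q4,q5} --a--> {q0,q1,q2,q3,q4,q5}  [seen]
{q0,q1,q2,q3,q4,q5} --b--> {q0,q1,q2,q3,q4,q5}  [seen]
{q0,q1,q2,q3,q4} --a--> {q0,q1,q2,q3,q4}  [seen]
{q0,q1,q2,q3,q4} --b--> {q0,q1,q2,q3,q4,q5}  [seen]
Reachable DFA states: {q0}, {q2}, {q0,q1,q3,q5}, {q3,q4}, {q0,q1,q2,q3,q4,q5}, {q0,q1,q2,q3,q4}.

6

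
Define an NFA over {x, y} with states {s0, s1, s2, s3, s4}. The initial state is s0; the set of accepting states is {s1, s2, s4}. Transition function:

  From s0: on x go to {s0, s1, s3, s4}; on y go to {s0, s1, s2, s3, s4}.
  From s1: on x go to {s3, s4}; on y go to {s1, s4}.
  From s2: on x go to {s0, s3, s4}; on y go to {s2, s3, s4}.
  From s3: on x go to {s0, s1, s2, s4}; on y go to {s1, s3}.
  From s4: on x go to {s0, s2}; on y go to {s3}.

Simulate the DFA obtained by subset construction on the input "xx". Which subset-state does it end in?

{s0, s1, s2, s3, s4}

Start: {s0}.
δ(s0,x) = {s0, s1, s3, s4}.
Union: {s0, s1, s3, s4}.
After x: {s0, s1, s3, s4}.
δ(s0,x) = {s0, s1, s3, s4}; δ(s1,x) = {s3, s4}; δ(s3,x) = {s0, s1, s2, s4}; δ(s4,x) = {s0, s2}.
Union: {s0, s1, s2, s3, s4}.
After x: {s0, s1, s2, s3, s4}.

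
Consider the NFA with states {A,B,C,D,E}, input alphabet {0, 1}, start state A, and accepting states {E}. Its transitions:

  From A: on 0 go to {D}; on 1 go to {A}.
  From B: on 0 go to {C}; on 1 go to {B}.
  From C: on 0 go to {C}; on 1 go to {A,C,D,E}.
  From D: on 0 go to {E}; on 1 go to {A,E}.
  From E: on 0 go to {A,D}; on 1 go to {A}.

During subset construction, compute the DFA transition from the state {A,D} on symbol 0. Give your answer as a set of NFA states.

{D,E}

δ(A,0) = {D}; δ(D,0) = {E}.
Union: {D,E}.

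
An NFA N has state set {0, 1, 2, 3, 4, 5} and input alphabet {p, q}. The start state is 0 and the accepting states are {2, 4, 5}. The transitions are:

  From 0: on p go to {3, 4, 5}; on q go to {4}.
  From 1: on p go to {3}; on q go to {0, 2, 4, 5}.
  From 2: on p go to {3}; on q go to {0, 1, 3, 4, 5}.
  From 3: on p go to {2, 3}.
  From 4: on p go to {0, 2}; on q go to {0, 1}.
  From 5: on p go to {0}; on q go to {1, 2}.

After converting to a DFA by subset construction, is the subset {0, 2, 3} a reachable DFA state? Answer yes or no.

yes

Start state of the DFA: {0}.
{0} --p--> {3, 4, 5}  [new]
{0} --q--> {4}  [new]
{3, 4, 5} --p--> {0, 2, 3}  [new]
{3, 4, 5} --q--> {0, 1, 2}  [new]
{4} --p--> {0, 2}  [new]
{4} --q--> {0, 1}  [new]
{0, 2, 3} --p--> {2, 3, 4, 5}  [new]
{0, 2, 3} --q--> {0, 1, 3, 4, 5}  [new]
{0, 1, 2} --p--> {3, 4, 5}  [seen]
{0, 1, 2} --q--> {0, 1, 2, 3, 4, 5}  [new]
{0, 2} --p--> {3, 4, 5}  [seen]
{0, 2} --q--> {0, 1, 3, 4, 5}  [seen]
{0, 1} --p--> {3, 4, 5}  [seen]
{0, 1} --q--> {0, 2, 4, 5}  [new]
{2, 3, 4, 5} --p--> {0, 2, 3}  [seen]
{2, 3, 4, 5} --q--> {0, 1, 2, 3, 4, 5}  [seen]
{0, 1, 3, 4, 5} --p--> {0, 2, 3, 4, 5}  [new]
{0, 1, 3, 4, 5} --q--> {0, 1, 2, 4, 5}  [new]
{0, 1, 2, 3, 4, 5} --p--> {0, 2, 3, 4, 5}  [seen]
{0, 1, 2, 3, 4, 5} --q--> {0, 1, 2, 3, 4, 5}  [seen]
{0, 2, 4, 5} --p--> {0, 2, 3, 4, 5}  [seen]
{0, 2, 4, 5} --q--> {0, 1, 2, 3, 4, 5}  [seen]
{0, 2, 3, 4, 5} --p--> {0, 2, 3, 4, 5}  [seen]
{0, 2, 3, 4, 5} --q--> {0, 1, 2, 3, 4, 5}  [seen]
{0, 1, 2, 4, 5} --p--> {0, 2, 3, 4, 5}  [seen]
{0, 1, 2, 4, 5} --q--> {0, 1, 2, 3, 4, 5}  [seen]
Reachable DFA states: {0}, {3, 4, 5}, {4}, {0, 2, 3}, {0, 1, 2}, {0, 2}, {0, 1}, {2, 3, 4, 5}, {0, 1, 3, 4, 5}, {0, 1, 2, 3, 4, 5}, {0, 2, 4, 5}, {0, 2, 3, 4, 5}, {0, 1, 2, 4, 5}.
{0, 2, 3} is among them.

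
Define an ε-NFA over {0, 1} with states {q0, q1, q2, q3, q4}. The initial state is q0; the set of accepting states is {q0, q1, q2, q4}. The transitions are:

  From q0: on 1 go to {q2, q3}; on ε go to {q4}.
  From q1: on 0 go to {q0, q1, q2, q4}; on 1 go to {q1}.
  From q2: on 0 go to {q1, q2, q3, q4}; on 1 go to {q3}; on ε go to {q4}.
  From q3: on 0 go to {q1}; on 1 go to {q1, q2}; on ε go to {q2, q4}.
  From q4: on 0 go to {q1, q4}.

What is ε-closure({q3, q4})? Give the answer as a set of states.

Begin with {q3, q4}.
q3 →ε {q2, q4}; add q2.
ε-closure = {q2, q3, q4}.

{q2, q3, q4}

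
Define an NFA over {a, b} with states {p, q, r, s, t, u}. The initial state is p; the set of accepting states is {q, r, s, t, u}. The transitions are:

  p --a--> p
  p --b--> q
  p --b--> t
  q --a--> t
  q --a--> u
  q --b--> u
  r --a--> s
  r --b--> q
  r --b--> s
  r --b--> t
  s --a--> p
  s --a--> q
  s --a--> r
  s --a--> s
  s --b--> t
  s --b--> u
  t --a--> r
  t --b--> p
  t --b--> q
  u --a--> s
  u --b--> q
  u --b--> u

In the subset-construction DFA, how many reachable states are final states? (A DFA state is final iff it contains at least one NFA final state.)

13

Start state of the DFA: {p}.
{p} --a--> {p}  [seen]
{p} --b--> {q, t}  [new]
{q, t} --a--> {r, t, u}  [new]
{q, t} --b--> {p, q, u}  [new]
{r, t, u} --a--> {r, s}  [new]
{r, t, u} --b--> {p, q, s, t, u}  [new]
{p, q, u} --a--> {p, s, t, u}  [new]
{p, q, u} --b--> {q, t, u}  [new]
{r, s} --a--> {p, q, r, s}  [new]
{r, s} --b--> {q, s, t, u}  [new]
{p, q, s, t, u} --a--> {p, q, r, s, t, u}  [new]
{p, q, s, t, u} --b--> {p, q, t, u}  [new]
{p, s, t, u} --a--> {p, q, r, s}  [seen]
{p, s, t, u} --b--> {p, q, t, u}  [seen]
{q, t, u} --a--> {r, s, t, u}  [new]
{q, t, u} --b--> {p, q, u}  [seen]
{p, q, r, s} --a--> {p, q, r, s, t, u}  [seen]
{p, q, r, s} --b--> {q, s, t, u}  [seen]
{q, s, t, u} --a--> {p, q, r, s, t, u}  [seen]
{q, s, t, u} --b--> {p, q, t, u}  [seen]
{p, q, r, s, t, u} --a--> {p, q, r, s, t, u}  [seen]
{p, q, r, s, t, u} --b--> {p, q, s, t, u}  [seen]
{p, q, t, u} --a--> {p, r, s, t, u}  [new]
{p, q, t, u} --b--> {p, q, t, u}  [seen]
{r, s, t, u} --a--> {p, q, r, s}  [seen]
{r, s, t, u} --b--> {p, q, s, t, u}  [seen]
{p, r, s, t, u} --a--> {p, q, r, s}  [seen]
{p, r, s, t, u} --b--> {p, q, s, t, u}  [seen]
Reachable DFA states: {p}, {q, t}, {r, t, u}, {p, q, u}, {r, s}, {p, q, s, t, u}, {p, s, t, u}, {q, t, u}, {p, q, r, s}, {q, s, t, u}, {p, q, r, s, t, u}, {p, q, t, u}, {r, s, t, u}, {p, r, s, t, u}.
Accepting DFA states (contain an NFA accepting state): {q, t}, {r, t, u}, {p, q, u}, {r, s}, {p, q, s, t, u}, {p, s, t, u}, {q, t, u}, {p, q, r, s}, {q, s, t, u}, {p, q, r, s, t, u}, {p, q, t, u}, {r, s, t, u}, {p, r, s, t, u}.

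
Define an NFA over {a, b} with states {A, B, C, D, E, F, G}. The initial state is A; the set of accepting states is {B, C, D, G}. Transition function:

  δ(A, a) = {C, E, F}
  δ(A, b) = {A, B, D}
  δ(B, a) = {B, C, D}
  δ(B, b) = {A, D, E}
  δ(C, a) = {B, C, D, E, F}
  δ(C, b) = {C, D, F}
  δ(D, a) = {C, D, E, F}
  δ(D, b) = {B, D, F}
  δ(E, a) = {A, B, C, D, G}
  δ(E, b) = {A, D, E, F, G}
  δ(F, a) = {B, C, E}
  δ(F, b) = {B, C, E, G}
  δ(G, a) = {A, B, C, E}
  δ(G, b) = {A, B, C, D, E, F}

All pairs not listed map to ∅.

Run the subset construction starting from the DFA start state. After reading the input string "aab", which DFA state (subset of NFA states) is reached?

Start: {A}.
δ(A,a) = {C, E, F}.
Union: {C, E, F}.
After a: {C, E, F}.
δ(C,a) = {B, C, D, E, F}; δ(E,a) = {A, B, C, D, G}; δ(F,a) = {B, C, E}.
Union: {A, B, C, D, E, F, G}.
After a: {A, B, C, D, E, F, G}.
δ(A,b) = {A, B, D}; δ(B,b) = {A, D, E}; δ(C,b) = {C, D, F}; δ(D,b) = {B, D, F}; δ(E,b) = {A, D, E, F, G}; δ(F,b) = {B, C, E, G}; δ(G,b) = {A, B, C, D, E, F}.
Union: {A, B, C, D, E, F, G}.
After b: {A, B, C, D, E, F, G}.

{A, B, C, D, E, F, G}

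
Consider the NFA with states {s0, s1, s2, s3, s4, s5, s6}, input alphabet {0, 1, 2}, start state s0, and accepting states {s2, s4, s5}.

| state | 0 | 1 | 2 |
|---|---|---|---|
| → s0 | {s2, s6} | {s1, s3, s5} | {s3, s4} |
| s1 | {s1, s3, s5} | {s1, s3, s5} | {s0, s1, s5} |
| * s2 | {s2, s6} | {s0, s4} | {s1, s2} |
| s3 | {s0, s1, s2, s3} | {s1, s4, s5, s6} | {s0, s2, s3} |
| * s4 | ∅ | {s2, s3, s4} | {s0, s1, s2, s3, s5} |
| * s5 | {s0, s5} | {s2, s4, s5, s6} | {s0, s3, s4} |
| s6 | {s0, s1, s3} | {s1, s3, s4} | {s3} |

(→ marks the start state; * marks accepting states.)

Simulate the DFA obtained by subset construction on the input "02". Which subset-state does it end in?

{s1, s2, s3}

Start: {s0}.
δ(s0,0) = {s2, s6}.
Union: {s2, s6}.
After 0: {s2, s6}.
δ(s2,2) = {s1, s2}; δ(s6,2) = {s3}.
Union: {s1, s2, s3}.
After 2: {s1, s2, s3}.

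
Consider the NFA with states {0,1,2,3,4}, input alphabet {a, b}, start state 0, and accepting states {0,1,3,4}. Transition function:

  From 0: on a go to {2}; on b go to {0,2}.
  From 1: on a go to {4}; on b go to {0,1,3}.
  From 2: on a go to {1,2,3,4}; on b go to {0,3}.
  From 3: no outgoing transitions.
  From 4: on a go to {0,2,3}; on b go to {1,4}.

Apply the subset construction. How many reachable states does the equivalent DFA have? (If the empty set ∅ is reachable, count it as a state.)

9

Start state of the DFA: {0}.
{0} --a--> {2}  [new]
{0} --b--> {0,2}  [new]
{2} --a--> {1,2,3,4}  [new]
{2} --b--> {0,3}  [new]
{0,2} --a--> {1,2,3,4}  [seen]
{0,2} --b--> {0,2,3}  [new]
{1,2,3,4} --a--> {0,1,2,3,4}  [new]
{1,2,3,4} --b--> {0,1,3,4}  [new]
{0,3} --a--> {2}  [seen]
{0,3} --b--> {0,2}  [seen]
{0,2,3} --a--> {1,2,3,4}  [seen]
{0,2,3} --b--> {0,2,3}  [seen]
{0,1,2,3,4} --a--> {0,1,2,3,4}  [seen]
{0,1,2,3,4} --b--> {0,1,2,3,4}  [seen]
{0,1,3,4} --a--> {0,2,3,4}  [new]
{0,1,3,4} --b--> {0,1,2,3,4}  [seen]
{0,2,3,4} --a--> {0,1,2,3,4}  [seen]
{0,2,3,4} --b--> {0,1,2,3,4}  [seen]
Reachable DFA states: {0}, {2}, {0,2}, {1,2,3,4}, {0,3}, {0,2,3}, {0,1,2,3,4}, {0,1,3,4}, {0,2,3,4}.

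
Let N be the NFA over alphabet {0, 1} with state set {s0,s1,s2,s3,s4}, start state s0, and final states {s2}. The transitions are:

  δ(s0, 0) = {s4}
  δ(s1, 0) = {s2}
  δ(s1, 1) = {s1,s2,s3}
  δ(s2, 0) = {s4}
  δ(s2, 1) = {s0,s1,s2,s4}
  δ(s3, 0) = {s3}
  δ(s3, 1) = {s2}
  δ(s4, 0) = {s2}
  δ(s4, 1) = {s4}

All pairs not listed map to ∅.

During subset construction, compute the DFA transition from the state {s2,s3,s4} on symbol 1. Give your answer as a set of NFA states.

{s0,s1,s2,s4}

δ(s2,1) = {s0,s1,s2,s4}; δ(s3,1) = {s2}; δ(s4,1) = {s4}.
Union: {s0,s1,s2,s4}.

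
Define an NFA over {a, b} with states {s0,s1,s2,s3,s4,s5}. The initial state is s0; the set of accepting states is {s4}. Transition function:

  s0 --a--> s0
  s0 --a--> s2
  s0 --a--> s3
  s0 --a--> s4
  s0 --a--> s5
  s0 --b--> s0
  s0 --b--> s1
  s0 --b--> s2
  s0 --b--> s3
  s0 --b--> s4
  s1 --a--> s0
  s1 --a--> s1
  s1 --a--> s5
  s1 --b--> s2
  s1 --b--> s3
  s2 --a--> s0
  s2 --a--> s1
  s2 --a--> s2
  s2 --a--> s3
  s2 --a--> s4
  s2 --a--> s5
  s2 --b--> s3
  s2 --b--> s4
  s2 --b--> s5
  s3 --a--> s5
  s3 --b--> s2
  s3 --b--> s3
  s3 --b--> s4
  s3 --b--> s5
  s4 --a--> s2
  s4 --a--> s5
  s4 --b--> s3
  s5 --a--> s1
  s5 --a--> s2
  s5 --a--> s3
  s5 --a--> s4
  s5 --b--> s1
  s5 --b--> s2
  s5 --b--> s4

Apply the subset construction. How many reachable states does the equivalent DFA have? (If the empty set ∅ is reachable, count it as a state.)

4

Start state of the DFA: {s0}.
{s0} --a--> {s0,s2,s3,s4,s5}  [new]
{s0} --b--> {s0,s1,s2,s3,s4}  [new]
{s0,s2,s3,s4,s5} --a--> {s0,s1,s2,s3,s4,s5}  [new]
{s0,s2,s3,s4,s5} --b--> {s0,s1,s2,s3,s4,s5}  [seen]
{s0,s1,s2,s3,s4} --a--> {s0,s1,s2,s3,s4,s5}  [seen]
{s0,s1,s2,s3,s4} --b--> {s0,s1,s2,s3,s4,s5}  [seen]
{s0,s1,s2,s3,s4,s5} --a--> {s0,s1,s2,s3,s4,s5}  [seen]
{s0,s1,s2,s3,s4,s5} --b--> {s0,s1,s2,s3,s4,s5}  [seen]
Reachable DFA states: {s0}, {s0,s2,s3,s4,s5}, {s0,s1,s2,s3,s4}, {s0,s1,s2,s3,s4,s5}.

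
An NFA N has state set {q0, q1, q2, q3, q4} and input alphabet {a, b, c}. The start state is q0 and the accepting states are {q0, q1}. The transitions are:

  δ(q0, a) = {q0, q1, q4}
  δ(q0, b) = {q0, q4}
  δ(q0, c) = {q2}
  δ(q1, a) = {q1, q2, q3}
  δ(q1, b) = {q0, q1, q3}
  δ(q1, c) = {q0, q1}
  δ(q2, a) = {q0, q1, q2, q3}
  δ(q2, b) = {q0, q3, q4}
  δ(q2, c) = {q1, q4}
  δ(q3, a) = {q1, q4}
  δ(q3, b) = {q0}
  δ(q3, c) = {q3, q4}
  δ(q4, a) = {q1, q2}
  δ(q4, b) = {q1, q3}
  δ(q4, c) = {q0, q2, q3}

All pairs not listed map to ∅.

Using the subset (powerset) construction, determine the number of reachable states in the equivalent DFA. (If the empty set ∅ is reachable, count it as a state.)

Start state of the DFA: {q0}.
{q0} --a--> {q0, q1, q4}  [new]
{q0} --b--> {q0, q4}  [new]
{q0} --c--> {q2}  [new]
{q0, q1, q4} --a--> {q0, q1, q2, q3, q4}  [new]
{q0, q1, q4} --b--> {q0, q1, q3, q4}  [new]
{q0, q1, q4} --c--> {q0, q1, q2, q3}  [new]
{q0, q4} --a--> {q0, q1, q2, q4}  [new]
{q0, q4} --b--> {q0, q1, q3, q4}  [seen]
{q0, q4} --c--> {q0, q2, q3}  [new]
{q2} --a--> {q0, q1, q2, q3}  [seen]
{q2} --b--> {q0, q3, q4}  [new]
{q2} --c--> {q1, q4}  [new]
{q0, q1, q2, q3, q4} --a--> {q0, q1, q2, q3, q4}  [seen]
{q0, q1, q2, q3, q4} --b--> {q0, q1, q3, q4}  [seen]
{q0, q1, q2, q3, q4} --c--> {q0, q1, q2, q3, q4}  [seen]
{q0, q1, q3, q4} --a--> {q0, q1, q2, q3, q4}  [seen]
{q0, q1, q3, q4} --b--> {q0, q1, q3, q4}  [seen]
{q0, q1, q3, q4} --c--> {q0, q1, q2, q3, q4}  [seen]
{q0, q1, q2, q3} --a--> {q0, q1, q2, q3, q4}  [seen]
{q0, q1, q2, q3} --b--> {q0, q1, q3, q4}  [seen]
{q0, q1, q2, q3} --c--> {q0, q1, q2, q3, q4}  [seen]
{q0, q1, q2, q4} --a--> {q0, q1, q2, q3, q4}  [seen]
{q0, q1, q2, q4} --b--> {q0, q1, q3, q4}  [seen]
{q0, q1, q2, q4} --c--> {q0, q1, q2, q3, q4}  [seen]
{q0, q2, q3} --a--> {q0, q1, q2, q3, q4}  [seen]
{q0, q2, q3} --b--> {q0, q3, q4}  [seen]
{q0, q2, q3} --c--> {q1, q2, q3, q4}  [new]
{q0, q3, q4} --a--> {q0, q1, q2, q4}  [seen]
{q0, q3, q4} --b--> {q0, q1, q3, q4}  [seen]
{q0, q3, q4} --c--> {q0, q2, q3, q4}  [new]
{q1, q4} --a--> {q1, q2, q3}  [new]
{q1, q4} --b--> {q0, q1, q3}  [new]
{q1, q4} --c--> {q0, q1, q2, q3}  [seen]
{q1, q2, q3, q4} --a--> {q0, q1, q2, q3, q4}  [seen]
{q1, q2, q3, q4} --b--> {q0, q1, q3, q4}  [seen]
{q1, q2, q3, q4} --c--> {q0, q1, q2, q3, q4}  [seen]
{q0, q2, q3, q4} --a--> {q0, q1, q2, q3, q4}  [seen]
{q0, q2, q3, q4} --b--> {q0, q1, q3, q4}  [seen]
{q0, q2, q3, q4} --c--> {q0, q1, q2, q3, q4}  [seen]
{q1, q2, q3} --a--> {q0, q1, q2, q3, q4}  [seen]
{q1, q2, q3} --b--> {q0, q1, q3, q4}  [seen]
{q1, q2, q3} --c--> {q0, q1, q3, q4}  [seen]
{q0, q1, q3} --a--> {q0, q1, q2, q3, q4}  [seen]
{q0, q1, q3} --b--> {q0, q1, q3, q4}  [seen]
{q0, q1, q3} --c--> {q0, q1, q2, q3, q4}  [seen]
Reachable DFA states: {q0}, {q0, q1, q4}, {q0, q4}, {q2}, {q0, q1, q2, q3, q4}, {q0, q1, q3, q4}, {q0, q1, q2, q3}, {q0, q1, q2, q4}, {q0, q2, q3}, {q0, q3, q4}, {q1, q4}, {q1, q2, q3, q4}, {q0, q2, q3, q4}, {q1, q2, q3}, {q0, q1, q3}.

15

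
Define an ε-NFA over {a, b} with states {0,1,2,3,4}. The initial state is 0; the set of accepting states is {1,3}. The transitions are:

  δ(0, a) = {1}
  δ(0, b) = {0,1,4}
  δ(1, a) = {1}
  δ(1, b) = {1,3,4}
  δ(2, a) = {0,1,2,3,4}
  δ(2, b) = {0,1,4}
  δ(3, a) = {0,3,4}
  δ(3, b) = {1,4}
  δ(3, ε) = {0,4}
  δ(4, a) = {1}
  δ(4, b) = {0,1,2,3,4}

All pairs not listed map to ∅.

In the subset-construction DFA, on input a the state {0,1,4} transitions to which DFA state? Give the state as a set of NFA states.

{1}

δ(0,a) = {1}; δ(1,a) = {1}; δ(4,a) = {1}.
Union: {1}.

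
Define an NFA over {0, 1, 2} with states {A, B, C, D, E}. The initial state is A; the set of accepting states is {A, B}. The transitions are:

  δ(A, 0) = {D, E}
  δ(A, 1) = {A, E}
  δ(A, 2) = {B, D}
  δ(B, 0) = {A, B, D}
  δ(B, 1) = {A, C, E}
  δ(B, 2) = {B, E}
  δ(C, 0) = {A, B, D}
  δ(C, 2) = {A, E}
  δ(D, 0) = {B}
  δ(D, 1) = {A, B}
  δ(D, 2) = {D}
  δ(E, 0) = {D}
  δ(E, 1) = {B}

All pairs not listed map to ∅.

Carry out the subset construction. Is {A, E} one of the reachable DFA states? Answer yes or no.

yes

Start state of the DFA: {A}.
{A} --0--> {D, E}  [new]
{A} --1--> {A, E}  [new]
{A} --2--> {B, D}  [new]
{D, E} --0--> {B, D}  [seen]
{D, E} --1--> {A, B}  [new]
{D, E} --2--> {D}  [new]
{A, E} --0--> {D, E}  [seen]
{A, E} --1--> {A, B, E}  [new]
{A, E} --2--> {B, D}  [seen]
{B, D} --0--> {A, B, D}  [new]
{B, D} --1--> {A, B, C, E}  [new]
{B, D} --2--> {B, D, E}  [new]
{A, B} --0--> {A, B, D, E}  [new]
{A, B} --1--> {A, C, E}  [new]
{A, B} --2--> {B, D, E}  [seen]
{D} --0--> {B}  [new]
{D} --1--> {A, B}  [seen]
{D} --2--> {D}  [seen]
{A, B, E} --0--> {A, B, D, E}  [seen]
{A, B, E} --1--> {A, B, C, E}  [seen]
{A, B, E} --2--> {B, D, E}  [seen]
{A, B, D} --0--> {A, B, D, E}  [seen]
{A, B, D} --1--> {A, B, C, E}  [seen]
{A, B, D} --2--> {B, D, E}  [seen]
{A, B, C, E} --0--> {A, B, D, E}  [seen]
{A, B, C, E} --1--> {A, B, C, E}  [seen]
{A, B, C, E} --2--> {A, B, D, E}  [seen]
{B, D, E} --0--> {A, B, D}  [seen]
{B, D, E} --1--> {A, B, C, E}  [seen]
{B, D, E} --2--> {B, D, E}  [seen]
{A, B, D, E} --0--> {A, B, D, E}  [seen]
{A, B, D, E} --1--> {A, B, C, E}  [seen]
{A, B, D, E} --2--> {B, D, E}  [seen]
{A, C, E} --0--> {A, B, D, E}  [seen]
{A, C, E} --1--> {A, B, E}  [seen]
{A, C, E} --2--> {A, B, D, E}  [seen]
{B} --0--> {A, B, D}  [seen]
{B} --1--> {A, C, E}  [seen]
{B} --2--> {B, E}  [new]
{B, E} --0--> {A, B, D}  [seen]
{B, E} --1--> {A, B, C, E}  [seen]
{B, E} --2--> {B, E}  [seen]
Reachable DFA states: {A}, {D, E}, {A, E}, {B, D}, {A, B}, {D}, {A, B, E}, {A, B, D}, {A, B, C, E}, {B, D, E}, {A, B, D, E}, {A, C, E}, {B}, {B, E}.
{A, E} is among them.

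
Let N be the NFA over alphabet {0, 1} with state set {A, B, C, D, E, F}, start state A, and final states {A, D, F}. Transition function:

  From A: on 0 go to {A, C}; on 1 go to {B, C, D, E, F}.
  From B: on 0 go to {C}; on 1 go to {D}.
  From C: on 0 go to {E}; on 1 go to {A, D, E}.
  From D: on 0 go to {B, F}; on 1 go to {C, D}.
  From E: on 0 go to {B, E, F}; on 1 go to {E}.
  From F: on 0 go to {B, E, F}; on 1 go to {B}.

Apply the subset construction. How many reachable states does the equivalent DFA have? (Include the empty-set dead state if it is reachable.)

9

Start state of the DFA: {A}.
{A} --0--> {A, C}  [new]
{A} --1--> {B, C, D, E, F}  [new]
{A, C} --0--> {A, C, E}  [new]
{A, C} --1--> {A, B, C, D, E, F}  [new]
{B, C, D, E, F} --0--> {B, C, E, F}  [new]
{B, C, D, E, F} --1--> {A, B, C, D, E}  [new]
{A, C, E} --0--> {A, B, C, E, F}  [new]
{A, C, E} --1--> {A, B, C, D, E, F}  [seen]
{A, B, C, D, E, F} --0--> {A, B, C, E, F}  [seen]
{A, B, C, D, E, F} --1--> {A, B, C, D, E, F}  [seen]
{B, C, E, F} --0--> {B, C, E, F}  [seen]
{B, C, E, F} --1--> {A, B, D, E}  [new]
{A, B, C, D, E} --0--> {A, B, C, E, F}  [seen]
{A, B, C, D, E} --1--> {A, B, C, D, E, F}  [seen]
{A, B, C, E, F} --0--> {A, B, C, E, F}  [seen]
{A, B, C, E, F} --1--> {A, B, C, D, E, F}  [seen]
{A, B, D, E} --0--> {A, B, C, E, F}  [seen]
{A, B, D, E} --1--> {B, C, D, E, F}  [seen]
Reachable DFA states: {A}, {A, C}, {B, C, D, E, F}, {A, C, E}, {A, B, C, D, E, F}, {B, C, E, F}, {A, B, C, D, E}, {A, B, C, E, F}, {A, B, D, E}.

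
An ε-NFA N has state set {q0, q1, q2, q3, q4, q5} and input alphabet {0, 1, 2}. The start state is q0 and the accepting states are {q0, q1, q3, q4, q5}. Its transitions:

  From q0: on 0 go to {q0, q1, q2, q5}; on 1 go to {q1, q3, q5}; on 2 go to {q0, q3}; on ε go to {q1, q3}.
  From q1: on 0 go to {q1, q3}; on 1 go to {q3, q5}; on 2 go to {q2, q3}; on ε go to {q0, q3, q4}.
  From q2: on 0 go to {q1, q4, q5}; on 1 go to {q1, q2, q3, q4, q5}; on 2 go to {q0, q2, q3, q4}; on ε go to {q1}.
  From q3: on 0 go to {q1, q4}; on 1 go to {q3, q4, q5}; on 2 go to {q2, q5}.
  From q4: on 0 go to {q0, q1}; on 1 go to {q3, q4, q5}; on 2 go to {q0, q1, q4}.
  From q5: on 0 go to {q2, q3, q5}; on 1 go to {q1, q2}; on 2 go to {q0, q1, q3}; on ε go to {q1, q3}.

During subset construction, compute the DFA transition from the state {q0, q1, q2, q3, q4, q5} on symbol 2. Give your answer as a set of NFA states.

δ(q0,2) = {q0, q3}; δ(q1,2) = {q2, q3}; δ(q2,2) = {q0, q2, q3, q4}; δ(q3,2) = {q2, q5}; δ(q4,2) = {q0, q1, q4}; δ(q5,2) = {q0, q1, q3}.
Union: {q0, q1, q2, q3, q4, q5}.

{q0, q1, q2, q3, q4, q5}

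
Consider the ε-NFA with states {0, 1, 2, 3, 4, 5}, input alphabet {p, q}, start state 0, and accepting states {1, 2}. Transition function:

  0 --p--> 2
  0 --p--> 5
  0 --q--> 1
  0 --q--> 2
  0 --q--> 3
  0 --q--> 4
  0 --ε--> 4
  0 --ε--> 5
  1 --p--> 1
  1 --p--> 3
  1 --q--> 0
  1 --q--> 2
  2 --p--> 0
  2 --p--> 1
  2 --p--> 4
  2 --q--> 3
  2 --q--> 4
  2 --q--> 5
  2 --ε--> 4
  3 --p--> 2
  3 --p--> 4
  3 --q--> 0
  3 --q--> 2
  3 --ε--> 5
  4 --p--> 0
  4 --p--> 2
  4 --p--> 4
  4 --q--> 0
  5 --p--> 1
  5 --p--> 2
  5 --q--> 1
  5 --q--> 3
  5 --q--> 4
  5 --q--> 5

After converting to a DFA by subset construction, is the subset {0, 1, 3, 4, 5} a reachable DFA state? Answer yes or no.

no

Start state of the DFA: {0, 4, 5} (ε-closure of the NFA start).
{0, 4, 5} --p--> {0, 1, 2, 4, 5}  [new]
{0, 4, 5} --q--> {0, 1, 2, 3, 4, 5}  [new]
{0, 1, 2, 4, 5} --p--> {0, 1, 2, 3, 4, 5}  [seen]
{0, 1, 2, 4, 5} --q--> {0, 1, 2, 3, 4, 5}  [seen]
{0, 1, 2, 3, 4, 5} --p--> {0, 1, 2, 3, 4, 5}  [seen]
{0, 1, 2, 3, 4, 5} --q--> {0, 1, 2, 3, 4, 5}  [seen]
Reachable DFA states: {0, 4, 5}, {0, 1, 2, 4, 5}, {0, 1, 2, 3, 4, 5}.
{0, 1, 3, 4, 5} is not among them.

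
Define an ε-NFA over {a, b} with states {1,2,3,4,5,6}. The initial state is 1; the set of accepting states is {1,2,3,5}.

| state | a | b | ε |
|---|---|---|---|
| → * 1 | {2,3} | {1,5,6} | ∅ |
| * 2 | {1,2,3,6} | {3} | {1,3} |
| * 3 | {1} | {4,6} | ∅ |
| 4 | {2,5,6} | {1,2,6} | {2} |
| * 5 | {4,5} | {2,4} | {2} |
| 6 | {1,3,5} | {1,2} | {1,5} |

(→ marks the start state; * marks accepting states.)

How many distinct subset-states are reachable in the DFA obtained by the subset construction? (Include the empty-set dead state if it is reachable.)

4

Start state of the DFA: {1} (ε-closure of the NFA start).
{1} --a--> {1,2,3}  [new]
{1} --b--> {1,2,3,5,6}  [new]
{1,2,3} --a--> {1,2,3,5,6}  [seen]
{1,2,3} --b--> {1,2,3,4,5,6}  [new]
{1,2,3,5,6} --a--> {1,2,3,4,5,6}  [seen]
{1,2,3,5,6} --b--> {1,2,3,4,5,6}  [seen]
{1,2,3,4,5,6} --a--> {1,2,3,4,5,6}  [seen]
{1,2,3,4,5,6} --b--> {1,2,3,4,5,6}  [seen]
Reachable DFA states: {1}, {1,2,3}, {1,2,3,5,6}, {1,2,3,4,5,6}.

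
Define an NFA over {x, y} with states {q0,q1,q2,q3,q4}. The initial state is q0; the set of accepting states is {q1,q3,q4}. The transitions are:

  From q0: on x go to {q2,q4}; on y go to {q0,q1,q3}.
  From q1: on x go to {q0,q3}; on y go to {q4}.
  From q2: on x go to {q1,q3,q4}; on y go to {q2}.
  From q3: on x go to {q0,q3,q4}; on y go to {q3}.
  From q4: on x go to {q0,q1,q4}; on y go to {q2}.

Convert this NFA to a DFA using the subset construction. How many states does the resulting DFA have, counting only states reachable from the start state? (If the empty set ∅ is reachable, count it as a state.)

11

Start state of the DFA: {q0}.
{q0} --x--> {q2,q4}  [new]
{q0} --y--> {q0,q1,q3}  [new]
{q2,q4} --x--> {q0,q1,q3,q4}  [new]
{q2,q4} --y--> {q2}  [new]
{q0,q1,q3} --x--> {q0,q2,q3,q4}  [new]
{q0,q1,q3} --y--> {q0,q1,q3,q4}  [seen]
{q0,q1,q3,q4} --x--> {q0,q1,q2,q3,q4}  [new]
{q0,q1,q3,q4} --y--> {q0,q1,q2,q3,q4}  [seen]
{q2} --x--> {q1,q3,q4}  [new]
{q2} --y--> {q2}  [seen]
{q0,q2,q3,q4} --x--> {q0,q1,q2,q3,q4}  [seen]
{q0,q2,q3,q4} --y--> {q0,q1,q2,q3}  [new]
{q0,q1,q2,q3,q4} --x--> {q0,q1,q2,q3,q4}  [seen]
{q0,q1,q2,q3,q4} --y--> {q0,q1,q2,q3,q4}  [seen]
{q1,q3,q4} --x--> {q0,q1,q3,q4}  [seen]
{q1,q3,q4} --y--> {q2,q3,q4}  [new]
{q0,q1,q2,q3} --x--> {q0,q1,q2,q3,q4}  [seen]
{q0,q1,q2,q3} --y--> {q0,q1,q2,q3,q4}  [seen]
{q2,q3,q4} --x--> {q0,q1,q3,q4}  [seen]
{q2,q3,q4} --y--> {q2,q3}  [new]
{q2,q3} --x--> {q0,q1,q3,q4}  [seen]
{q2,q3} --y--> {q2,q3}  [seen]
Reachable DFA states: {q0}, {q2,q4}, {q0,q1,q3}, {q0,q1,q3,q4}, {q2}, {q0,q2,q3,q4}, {q0,q1,q2,q3,q4}, {q1,q3,q4}, {q0,q1,q2,q3}, {q2,q3,q4}, {q2,q3}.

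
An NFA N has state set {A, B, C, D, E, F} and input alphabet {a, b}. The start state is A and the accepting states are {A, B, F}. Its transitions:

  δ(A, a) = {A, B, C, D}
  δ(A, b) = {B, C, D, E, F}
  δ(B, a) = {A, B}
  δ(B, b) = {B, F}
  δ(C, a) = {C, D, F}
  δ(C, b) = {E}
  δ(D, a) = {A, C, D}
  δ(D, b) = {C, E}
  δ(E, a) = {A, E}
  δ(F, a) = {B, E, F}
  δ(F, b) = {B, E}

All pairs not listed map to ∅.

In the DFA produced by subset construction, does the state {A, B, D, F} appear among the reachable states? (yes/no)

Start state of the DFA: {A}.
{A} --a--> {A, B, C, D}  [new]
{A} --b--> {B, C, D, E, F}  [new]
{A, B, C, D} --a--> {A, B, C, D, F}  [new]
{A, B, C, D} --b--> {B, C, D, E, F}  [seen]
{B, C, D, E, F} --a--> {A, B, C, D, E, F}  [new]
{B, C, D, E, F} --b--> {B, C, E, F}  [new]
{A, B, C, D, F} --a--> {A, B, C, D, E, F}  [seen]
{A, B, C, D, F} --b--> {B, C, D, E, F}  [seen]
{A, B, C, D, E, F} --a--> {A, B, C, D, E, F}  [seen]
{A, B, C, D, E, F} --b--> {B, C, D, E, F}  [seen]
{B, C, E, F} --a--> {A, B, C, D, E, F}  [seen]
{B, C, E, F} --b--> {B, E, F}  [new]
{B, E, F} --a--> {A, B, E, F}  [new]
{B, E, F} --b--> {B, E, F}  [seen]
{A, B, E, F} --a--> {A, B, C, D, E, F}  [seen]
{A, B, E, F} --b--> {B, C, D, E, F}  [seen]
Reachable DFA states: {A}, {A, B, C, D}, {B, C, D, E, F}, {A, B, C, D, F}, {A, B, C, D, E, F}, {B, C, E, F}, {B, E, F}, {A, B, E, F}.
{A, B, D, F} is not among them.

no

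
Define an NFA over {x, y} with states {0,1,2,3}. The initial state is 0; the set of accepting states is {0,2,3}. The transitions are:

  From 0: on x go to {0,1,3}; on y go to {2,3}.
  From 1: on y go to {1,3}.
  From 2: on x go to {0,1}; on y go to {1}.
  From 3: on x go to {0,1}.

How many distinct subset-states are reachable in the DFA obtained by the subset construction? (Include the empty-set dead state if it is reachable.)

8

Start state of the DFA: {0}.
{0} --x--> {0,1,3}  [new]
{0} --y--> {2,3}  [new]
{0,1,3} --x--> {0,1,3}  [seen]
{0,1,3} --y--> {1,2,3}  [new]
{2,3} --x--> {0,1}  [new]
{2,3} --y--> {1}  [new]
{1,2,3} --x--> {0,1}  [seen]
{1,2,3} --y--> {1,3}  [new]
{0,1} --x--> {0,1,3}  [seen]
{0,1} --y--> {1,2,3}  [seen]
{1} --x--> ∅  [new]
{1} --y--> {1,3}  [seen]
{1,3} --x--> {0,1}  [seen]
{1,3} --y--> {1,3}  [seen]
∅ --x--> ∅  [seen]
∅ --y--> ∅  [seen]
Reachable DFA states: {0}, {0,1,3}, {2,3}, {1,2,3}, {0,1}, {1}, {1,3}, ∅.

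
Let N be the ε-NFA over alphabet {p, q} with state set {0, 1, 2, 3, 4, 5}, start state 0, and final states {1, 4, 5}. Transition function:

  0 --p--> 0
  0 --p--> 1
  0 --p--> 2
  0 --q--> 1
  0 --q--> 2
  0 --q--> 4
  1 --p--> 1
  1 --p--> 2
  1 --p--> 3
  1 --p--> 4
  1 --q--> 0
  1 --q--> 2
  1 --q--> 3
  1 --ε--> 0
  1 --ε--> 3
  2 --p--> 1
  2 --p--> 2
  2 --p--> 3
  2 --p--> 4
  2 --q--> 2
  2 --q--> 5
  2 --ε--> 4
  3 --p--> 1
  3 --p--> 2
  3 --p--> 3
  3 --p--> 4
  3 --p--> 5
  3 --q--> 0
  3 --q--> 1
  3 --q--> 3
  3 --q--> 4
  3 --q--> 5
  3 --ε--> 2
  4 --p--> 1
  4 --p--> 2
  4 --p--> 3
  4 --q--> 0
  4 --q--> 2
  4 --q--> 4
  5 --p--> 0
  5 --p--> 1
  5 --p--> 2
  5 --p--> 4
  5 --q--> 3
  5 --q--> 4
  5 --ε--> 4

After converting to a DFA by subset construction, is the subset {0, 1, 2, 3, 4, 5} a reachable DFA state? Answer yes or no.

Start state of the DFA: {0} (ε-closure of the NFA start).
{0} --p--> {0, 1, 2, 3, 4}  [new]
{0} --q--> {0, 1, 2, 3, 4}  [seen]
{0, 1, 2, 3, 4} --p--> {0, 1, 2, 3, 4, 5}  [new]
{0, 1, 2, 3, 4} --q--> {0, 1, 2, 3, 4, 5}  [seen]
{0, 1, 2, 3, 4, 5} --p--> {0, 1, 2, 3, 4, 5}  [seen]
{0, 1, 2, 3, 4, 5} --q--> {0, 1, 2, 3, 4, 5}  [seen]
Reachable DFA states: {0}, {0, 1, 2, 3, 4}, {0, 1, 2, 3, 4, 5}.
{0, 1, 2, 3, 4, 5} is among them.

yes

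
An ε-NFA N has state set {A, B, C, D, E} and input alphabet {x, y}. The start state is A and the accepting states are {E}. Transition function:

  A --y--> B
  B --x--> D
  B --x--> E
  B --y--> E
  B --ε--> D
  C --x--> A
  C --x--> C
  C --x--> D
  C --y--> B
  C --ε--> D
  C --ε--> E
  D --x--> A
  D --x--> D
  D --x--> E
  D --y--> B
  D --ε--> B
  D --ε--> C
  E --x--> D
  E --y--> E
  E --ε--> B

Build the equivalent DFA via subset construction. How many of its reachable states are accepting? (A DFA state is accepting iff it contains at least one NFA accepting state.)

Start state of the DFA: {A} (ε-closure of the NFA start).
{A} --x--> ∅  [new]
{A} --y--> {B, C, D, E}  [new]
∅ --x--> ∅  [seen]
∅ --y--> ∅  [seen]
{B, C, D, E} --x--> {A, B, C, D, E}  [new]
{B, C, D, E} --y--> {B, C, D, E}  [seen]
{A, B, C, D, E} --x--> {A, B, C, D, E}  [seen]
{A, B, C, D, E} --y--> {B, C, D, E}  [seen]
Reachable DFA states: {A}, ∅, {B, C, D, E}, {A, B, C, D, E}.
Accepting DFA states (contain an NFA accepting state): {B, C, D, E}, {A, B, C, D, E}.

2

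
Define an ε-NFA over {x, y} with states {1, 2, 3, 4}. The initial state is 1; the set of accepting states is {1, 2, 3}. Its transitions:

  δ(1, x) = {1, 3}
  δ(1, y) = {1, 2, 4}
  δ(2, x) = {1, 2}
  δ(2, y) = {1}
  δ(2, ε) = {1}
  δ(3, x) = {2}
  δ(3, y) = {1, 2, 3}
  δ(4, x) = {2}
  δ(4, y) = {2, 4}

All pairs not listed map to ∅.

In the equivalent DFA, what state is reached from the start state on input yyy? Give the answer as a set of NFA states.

Start: {1}.
δ(1,y) = {1, 2, 4}.
Union: {1, 2, 4}.
After y: {1, 2, 4}.
δ(1,y) = {1, 2, 4}; δ(2,y) = {1}; δ(4,y) = {2, 4}.
Union: {1, 2, 4}.
After y: {1, 2, 4}.
δ(1,y) = {1, 2, 4}; δ(2,y) = {1}; δ(4,y) = {2, 4}.
Union: {1, 2, 4}.
After y: {1, 2, 4}.

{1, 2, 4}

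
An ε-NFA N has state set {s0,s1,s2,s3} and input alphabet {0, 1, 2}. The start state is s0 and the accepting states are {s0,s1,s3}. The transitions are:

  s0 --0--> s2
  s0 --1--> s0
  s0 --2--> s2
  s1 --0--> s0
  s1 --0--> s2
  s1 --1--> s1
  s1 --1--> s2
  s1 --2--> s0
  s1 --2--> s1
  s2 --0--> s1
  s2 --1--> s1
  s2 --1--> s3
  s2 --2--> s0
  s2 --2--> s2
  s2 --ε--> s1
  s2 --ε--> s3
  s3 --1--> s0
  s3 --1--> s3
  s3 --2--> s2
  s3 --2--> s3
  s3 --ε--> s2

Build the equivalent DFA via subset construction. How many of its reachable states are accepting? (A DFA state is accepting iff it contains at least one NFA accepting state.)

Start state of the DFA: {s0} (ε-closure of the NFA start).
{s0} --0--> {s1,s2,s3}  [new]
{s0} --1--> {s0}  [seen]
{s0} --2--> {s1,s2,s3}  [seen]
{s1,s2,s3} --0--> {s0,s1,s2,s3}  [new]
{s1,s2,s3} --1--> {s0,s1,s2,s3}  [seen]
{s1,s2,s3} --2--> {s0,s1,s2,s3}  [seen]
{s0,s1,s2,s3} --0--> {s0,s1,s2,s3}  [seen]
{s0,s1,s2,s3} --1--> {s0,s1,s2,s3}  [seen]
{s0,s1,s2,s3} --2--> {s0,s1,s2,s3}  [seen]
Reachable DFA states: {s0}, {s1,s2,s3}, {s0,s1,s2,s3}.
Accepting DFA states (contain an NFA accepting state): {s0}, {s1,s2,s3}, {s0,s1,s2,s3}.

3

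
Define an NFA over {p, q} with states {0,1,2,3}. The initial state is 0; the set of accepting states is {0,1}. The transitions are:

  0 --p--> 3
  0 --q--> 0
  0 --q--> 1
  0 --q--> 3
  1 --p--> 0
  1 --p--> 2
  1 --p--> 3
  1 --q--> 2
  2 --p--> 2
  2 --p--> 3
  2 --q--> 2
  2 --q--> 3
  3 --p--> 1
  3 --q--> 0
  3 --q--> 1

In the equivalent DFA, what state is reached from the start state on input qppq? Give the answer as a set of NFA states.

{0,1,2,3}

Start: {0}.
δ(0,q) = {0,1,3}.
Union: {0,1,3}.
After q: {0,1,3}.
δ(0,p) = {3}; δ(1,p) = {0,2,3}; δ(3,p) = {1}.
Union: {0,1,2,3}.
After p: {0,1,2,3}.
δ(0,p) = {3}; δ(1,p) = {0,2,3}; δ(2,p) = {2,3}; δ(3,p) = {1}.
Union: {0,1,2,3}.
After p: {0,1,2,3}.
δ(0,q) = {0,1,3}; δ(1,q) = {2}; δ(2,q) = {2,3}; δ(3,q) = {0,1}.
Union: {0,1,2,3}.
After q: {0,1,2,3}.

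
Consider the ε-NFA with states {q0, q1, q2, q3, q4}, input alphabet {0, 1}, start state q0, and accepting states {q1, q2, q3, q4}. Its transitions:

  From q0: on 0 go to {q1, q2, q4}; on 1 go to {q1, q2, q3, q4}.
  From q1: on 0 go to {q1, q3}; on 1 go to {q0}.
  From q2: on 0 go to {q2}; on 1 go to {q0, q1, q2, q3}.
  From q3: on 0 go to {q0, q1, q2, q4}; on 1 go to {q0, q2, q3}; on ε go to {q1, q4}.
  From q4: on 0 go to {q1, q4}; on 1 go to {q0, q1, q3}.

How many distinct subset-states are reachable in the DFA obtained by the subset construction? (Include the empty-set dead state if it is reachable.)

4

Start state of the DFA: {q0} (ε-closure of the NFA start).
{q0} --0--> {q1, q2, q4}  [new]
{q0} --1--> {q1, q2, q3, q4}  [new]
{q1, q2, q4} --0--> {q1, q2, q3, q4}  [seen]
{q1, q2, q4} --1--> {q0, q1, q2, q3, q4}  [new]
{q1, q2, q3, q4} --0--> {q0, q1, q2, q3, q4}  [seen]
{q1, q2, q3, q4} --1--> {q0, q1, q2, q3, q4}  [seen]
{q0, q1, q2, q3, q4} --0--> {q0, q1, q2, q3, q4}  [seen]
{q0, q1, q2, q3, q4} --1--> {q0, q1, q2, q3, q4}  [seen]
Reachable DFA states: {q0}, {q1, q2, q4}, {q1, q2, q3, q4}, {q0, q1, q2, q3, q4}.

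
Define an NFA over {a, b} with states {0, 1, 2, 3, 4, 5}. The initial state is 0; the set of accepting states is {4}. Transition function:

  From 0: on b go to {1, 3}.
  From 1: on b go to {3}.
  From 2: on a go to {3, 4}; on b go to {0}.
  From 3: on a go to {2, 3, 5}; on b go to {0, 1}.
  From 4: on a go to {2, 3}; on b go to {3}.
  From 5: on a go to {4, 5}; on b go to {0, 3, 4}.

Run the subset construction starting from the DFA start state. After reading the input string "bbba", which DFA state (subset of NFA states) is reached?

Start: {0}.
δ(0,b) = {1, 3}.
Union: {1, 3}.
After b: {1, 3}.
δ(1,b) = {3}; δ(3,b) = {0, 1}.
Union: {0, 1, 3}.
After b: {0, 1, 3}.
δ(0,b) = {1, 3}; δ(1,b) = {3}; δ(3,b) = {0, 1}.
Union: {0, 1, 3}.
After b: {0, 1, 3}.
δ(0,a) = ∅; δ(1,a) = ∅; δ(3,a) = {2, 3, 5}.
Union: {2, 3, 5}.
After a: {2, 3, 5}.

{2, 3, 5}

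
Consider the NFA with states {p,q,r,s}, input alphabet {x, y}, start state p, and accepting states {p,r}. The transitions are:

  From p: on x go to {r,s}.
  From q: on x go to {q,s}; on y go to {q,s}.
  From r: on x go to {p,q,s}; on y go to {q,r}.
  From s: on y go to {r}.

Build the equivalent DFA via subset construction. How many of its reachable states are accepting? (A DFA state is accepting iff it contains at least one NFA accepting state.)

5

Start state of the DFA: {p}.
{p} --x--> {r,s}  [new]
{p} --y--> ∅  [new]
{r,s} --x--> {p,q,s}  [new]
{r,s} --y--> {q,r}  [new]
∅ --x--> ∅  [seen]
∅ --y--> ∅  [seen]
{p,q,s} --x--> {q,r,s}  [new]
{p,q,s} --y--> {q,r,s}  [seen]
{q,r} --x--> {p,q,s}  [seen]
{q,r} --y--> {q,r,s}  [seen]
{q,r,s} --x--> {p,q,s}  [seen]
{q,r,s} --y--> {q,r,s}  [seen]
Reachable DFA states: {p}, {r,s}, ∅, {p,q,s}, {q,r}, {q,r,s}.
Accepting DFA states (contain an NFA accepting state): {p}, {r,s}, {p,q,s}, {q,r}, {q,r,s}.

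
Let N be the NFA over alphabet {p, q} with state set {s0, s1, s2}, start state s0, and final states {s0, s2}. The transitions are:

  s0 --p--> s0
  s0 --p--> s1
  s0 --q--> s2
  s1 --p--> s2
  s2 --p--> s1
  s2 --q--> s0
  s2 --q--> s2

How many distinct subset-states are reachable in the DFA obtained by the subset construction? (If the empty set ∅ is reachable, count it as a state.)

Start state of the DFA: {s0}.
{s0} --p--> {s0, s1}  [new]
{s0} --q--> {s2}  [new]
{s0, s1} --p--> {s0, s1, s2}  [new]
{s0, s1} --q--> {s2}  [seen]
{s2} --p--> {s1}  [new]
{s2} --q--> {s0, s2}  [new]
{s0, s1, s2} --p--> {s0, s1, s2}  [seen]
{s0, s1, s2} --q--> {s0, s2}  [seen]
{s1} --p--> {s2}  [seen]
{s1} --q--> ∅  [new]
{s0, s2} --p--> {s0, s1}  [seen]
{s0, s2} --q--> {s0, s2}  [seen]
∅ --p--> ∅  [seen]
∅ --q--> ∅  [seen]
Reachable DFA states: {s0}, {s0, s1}, {s2}, {s0, s1, s2}, {s1}, {s0, s2}, ∅.

7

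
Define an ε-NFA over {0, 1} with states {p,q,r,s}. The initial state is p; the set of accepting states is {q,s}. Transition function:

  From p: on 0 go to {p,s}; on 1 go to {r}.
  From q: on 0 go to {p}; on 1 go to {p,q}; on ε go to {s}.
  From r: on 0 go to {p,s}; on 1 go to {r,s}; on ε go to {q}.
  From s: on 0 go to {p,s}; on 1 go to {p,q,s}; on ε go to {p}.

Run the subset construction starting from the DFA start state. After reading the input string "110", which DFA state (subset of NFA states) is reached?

Start: {p}.
δ(p,1) = {r}.
Union: {r}.
ε-closure gives {p,q,r,s}.
After 1: {p,q,r,s}.
δ(p,1) = {r}; δ(q,1) = {p,q}; δ(r,1) = {r,s}; δ(s,1) = {p,q,s}.
Union: {p,q,r,s}.
After 1: {p,q,r,s}.
δ(p,0) = {p,s}; δ(q,0) = {p}; δ(r,0) = {p,s}; δ(s,0) = {p,s}.
Union: {p,s}.
After 0: {p,s}.

{p,s}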